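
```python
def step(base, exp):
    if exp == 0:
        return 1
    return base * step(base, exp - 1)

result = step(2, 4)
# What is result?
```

step(2, 4) = 2 * 2 * 2 * 2 = 16

Answer: 16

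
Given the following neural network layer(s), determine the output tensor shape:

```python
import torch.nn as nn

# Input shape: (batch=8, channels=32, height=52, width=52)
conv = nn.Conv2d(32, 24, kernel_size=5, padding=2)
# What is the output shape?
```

Input: (8, 32, 52, 52) -> Output: (8, 24, 52, 52)

Answer: (8, 24, 52, 52)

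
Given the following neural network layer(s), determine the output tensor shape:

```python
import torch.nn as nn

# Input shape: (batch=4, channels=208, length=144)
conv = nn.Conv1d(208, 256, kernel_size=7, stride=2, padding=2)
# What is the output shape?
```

Input: (4, 208, 144) -> Output: (4, 256, 71)

Answer: (4, 256, 71)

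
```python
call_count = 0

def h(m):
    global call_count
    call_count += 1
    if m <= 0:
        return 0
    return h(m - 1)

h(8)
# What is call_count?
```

Linear recursion stepping by 1: 9 calls from m=8 down to ≤0.

Answer: 9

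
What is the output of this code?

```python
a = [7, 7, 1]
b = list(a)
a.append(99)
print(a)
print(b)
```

Key concept: list() constructor creates copy.
Step by step:
`a = [7, 7, 1]` → a = [7, 7, 1]
`b = list(a)` → b = [7, 7, 1]
`a.append(99)` → a = [7, 7, 1, 99]
`print(a)` → prints [7, 7, 1, 99]
`print(b)` → prints [7, 7, 1]

Answer:
[7, 7, 1, 99]
[7, 7, 1]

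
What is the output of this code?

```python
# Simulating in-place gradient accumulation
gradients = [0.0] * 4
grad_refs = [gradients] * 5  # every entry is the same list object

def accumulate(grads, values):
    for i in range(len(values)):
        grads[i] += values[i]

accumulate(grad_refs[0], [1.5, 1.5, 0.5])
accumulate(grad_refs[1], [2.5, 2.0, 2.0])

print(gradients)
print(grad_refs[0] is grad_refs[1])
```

Key concept: gradient accumulation aliasing.
Step by step:
`gradients = [0.0] * 4` → gradients = [0.0, 0.0, 0.0, 0.0]
`grad_refs = [gradients] * 5` → grad_refs = [[0.0, 0.0, 0.0, 0.0], [0.0, 0.0, 0.0, 0.0], [0.0, 0.0, 0.0, 0.0], [0.0, 0.0, 0.0, 0.0], [0.0, 0.0, 0.0, 0.0]]
`accumulate(grad_refs[0], [1.5, 1.5, 0.5])` → gradients = [1.5, 1.5, 0.5, 0.0]; grad_refs = [[1.5, 1.5, 0.5, 0.0], [1.5, 1.5, 0.5, 0.0], [1.5, 1.5, 0.5, 0.0], [1.5, 1.5, 0.5, 0.0], [1.5, 1.5, 0.5, 0.0]]
`accumulate(grad_refs[1], [2.5, 2.0, 2.0])` → gradients = [4.0, 3.5, 2.5, 0.0]; grad_refs = [[4.0, 3.5, 2.5, 0.0], [4.0, 3.5, 2.5, 0.0], [4.0, 3.5, 2.5, 0.0], [4.0, 3.5, 2.5, 0.0], [4.0, 3.5, 2.5, 0.0]]
`print(gradients)` → prints [4.0, 3.5, 2.5, 0.0]
`print(grad_refs[0] is grad_refs[1])` → prints True

Answer:
[4.0, 3.5, 2.5, 0.0]
True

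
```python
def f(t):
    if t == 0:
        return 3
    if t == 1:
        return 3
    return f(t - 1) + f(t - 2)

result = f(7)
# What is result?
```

Build up from base cases: f(0)=3, f(1)=3, f(2)=6, f(3)=9, f(4)=15, f(5)=24, f(6)=39, ..., f(7)=63

Answer: 63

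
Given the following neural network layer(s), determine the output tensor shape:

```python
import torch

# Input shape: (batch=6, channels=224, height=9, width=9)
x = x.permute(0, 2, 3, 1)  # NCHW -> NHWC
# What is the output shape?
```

Input: (6, 224, 9, 9) -> Output: (6, 9, 9, 224)

Answer: (6, 9, 9, 224)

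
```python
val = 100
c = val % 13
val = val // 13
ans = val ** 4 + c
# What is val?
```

Trace:
`val = 100` → val = 100
`c = val % 13` → c = 9
`val = val // 13` → val = 7
`ans = val ** 4 + c` → ans = 2410
So val = 7

Answer: 7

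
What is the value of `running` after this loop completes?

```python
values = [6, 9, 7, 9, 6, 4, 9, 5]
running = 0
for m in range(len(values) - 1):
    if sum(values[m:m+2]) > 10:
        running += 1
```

Count windows with sum > 10
`running` takes the values: 0 → 1 → 2 → 3 → 4 → 5 → 6

Answer: 6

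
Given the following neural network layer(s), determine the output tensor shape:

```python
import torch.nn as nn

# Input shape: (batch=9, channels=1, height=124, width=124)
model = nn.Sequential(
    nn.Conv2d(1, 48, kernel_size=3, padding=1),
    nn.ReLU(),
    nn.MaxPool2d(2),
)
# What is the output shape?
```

Input: (9, 1, 124, 124) -> after Conv2d: (9, 48, 124, 124) -> after ReLU: (9, 48, 124, 124) -> Output: (9, 48, 62, 62)

Answer: (9, 48, 62, 62)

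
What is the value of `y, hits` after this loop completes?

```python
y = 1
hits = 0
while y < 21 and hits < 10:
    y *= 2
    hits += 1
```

Double until >= 21 or 10 iterations
`y, hits` takes the values: (1, 0) → (2, 0) → (2, 1) → (4, 1) → (4, 2) → (8, 2) → (8, 3) → (16, 3) → (16, 4) → (32, 4) → (32, 5)

Answer: 32, 5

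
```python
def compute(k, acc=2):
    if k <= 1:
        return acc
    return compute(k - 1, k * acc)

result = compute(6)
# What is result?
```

Accumulator trace (n, acc): (6, 2) -> (5, 12) -> (4, 60) -> (3, 240) -> (2, 720) -> (1, 1440) -> return 1440

Answer: 1440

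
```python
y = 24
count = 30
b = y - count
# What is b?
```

Trace:
`y = 24` → y = 24
`count = 30` → count = 30
`b = y - count` → b = -6
So b = -6

Answer: -6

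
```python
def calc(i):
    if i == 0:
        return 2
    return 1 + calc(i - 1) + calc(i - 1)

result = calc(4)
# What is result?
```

calc(i) = 1 + 2·calc(i-1), calc(0)=2. Closed form: (2+1)·2^4 - 1 = 47.

Answer: 47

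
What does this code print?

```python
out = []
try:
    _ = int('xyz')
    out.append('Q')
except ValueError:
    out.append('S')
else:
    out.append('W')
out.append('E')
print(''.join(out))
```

Execution trace: 'S' (except ValueError) → 'E' (after the try/except). Output: SE

Answer: SE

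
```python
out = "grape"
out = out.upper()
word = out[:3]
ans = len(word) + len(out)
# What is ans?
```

Trace:
`out = "grape"` → out = 'grape'
`out = out.upper()` → out = 'GRAPE'
`word = out[:3]` → word = 'GRA'
`ans = len(word) + len(out)` → ans = 8
So ans = 8

Answer: 8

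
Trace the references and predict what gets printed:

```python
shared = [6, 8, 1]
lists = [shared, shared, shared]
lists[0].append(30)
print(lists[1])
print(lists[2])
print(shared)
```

Key concept: list of same reference.
Step by step:
`shared = [6, 8, 1]` → shared = [6, 8, 1]
`lists = [shared, shared, shared]` → lists = [[6, 8, 1], [6, 8, 1], [6, 8, 1]]
`lists[0].append(30)` → shared = [6, 8, 1, 30]; lists = [[6, 8, 1, 30], [6, 8, 1, 30], [6, 8, 1, 30]]
`print(lists[1])` → prints [6, 8, 1, 30]
`print(lists[2])` → prints [6, 8, 1, 30]
`print(shared)` → prints [6, 8, 1, 30]

Answer:
[6, 8, 1, 30]
[6, 8, 1, 30]
[6, 8, 1, 30]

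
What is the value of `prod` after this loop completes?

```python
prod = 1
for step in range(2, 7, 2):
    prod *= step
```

Product of even numbers 2 to 6
`prod` takes the values: 1 → 2 → 8 → 48

Answer: 48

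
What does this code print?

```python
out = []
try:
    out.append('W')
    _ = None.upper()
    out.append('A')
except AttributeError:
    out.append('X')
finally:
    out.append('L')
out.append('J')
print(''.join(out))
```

Execution trace: 'W' (try body) → 'X' (except AttributeError) → 'L' (finally) → 'J' (after the try/except). Output: WXLJ

Answer: WXLJ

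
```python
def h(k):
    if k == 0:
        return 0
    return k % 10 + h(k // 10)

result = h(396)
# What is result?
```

Sum of digits of 396: 6 + 9 + 3 = 18

Answer: 18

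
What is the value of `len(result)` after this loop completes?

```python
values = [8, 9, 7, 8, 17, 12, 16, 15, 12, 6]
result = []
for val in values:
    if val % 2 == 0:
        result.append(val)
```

Count even numbers in [8, 9, 7, 8, 17, 12, 16, 15, 12, 6]
`result` takes the values: [] → [8] → [8, 8] → [8, 8, 12] → [8, 8, 12, 16] → [8, 8, 12, 16, 12] → [8, 8, 12, 16, 12, 6]
So `len(result)` = 6

Answer: 6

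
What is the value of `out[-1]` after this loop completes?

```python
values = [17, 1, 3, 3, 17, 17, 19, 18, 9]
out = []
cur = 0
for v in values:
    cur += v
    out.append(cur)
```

Cumulative sum ends at 104
`out` takes the values: [] → [17] → [17, 18] → [17, 18, 21] → [17, 18, 21, 24] → [17, 18, 21, 24, 41] → [17, 18, 21, 24, 41, 58] → [17, 18, 21, 24, 41, 58, 77] → [17, 18, 21, 24, 41, 58, 77, 95] → [17, 18, 21, 24, 41, 58, 77, 95, 104]
So `out[-1]` = 104

Answer: 104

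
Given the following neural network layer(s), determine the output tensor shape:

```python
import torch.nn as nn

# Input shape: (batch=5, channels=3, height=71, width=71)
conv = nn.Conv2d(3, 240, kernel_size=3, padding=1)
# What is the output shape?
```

Input: (5, 3, 71, 71) -> Output: (5, 240, 71, 71)

Answer: (5, 240, 71, 71)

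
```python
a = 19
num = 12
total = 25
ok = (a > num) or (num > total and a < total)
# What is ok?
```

Trace:
`a = 19` → a = 19
`num = 12` → num = 12
`total = 25` → total = 25
`ok = (a > num) or (num > total and a < total)` → ok = True
So ok = True

Answer: True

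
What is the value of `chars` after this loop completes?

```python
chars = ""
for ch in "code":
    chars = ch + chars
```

Reverse 'code'
`chars` takes the values: "" → "c" → "oc" → "doc" → "edoc"

Answer: "edoc"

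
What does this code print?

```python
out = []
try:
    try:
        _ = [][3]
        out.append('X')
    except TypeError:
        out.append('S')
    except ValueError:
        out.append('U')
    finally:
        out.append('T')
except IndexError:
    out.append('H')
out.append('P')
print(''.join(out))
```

Execution trace: 'T' (finally) → 'H' (outer except IndexError) → 'P' (after the try/except). Output: THP

Answer: THP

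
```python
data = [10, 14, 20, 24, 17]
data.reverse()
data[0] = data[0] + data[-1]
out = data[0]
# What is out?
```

Trace:
`data = [10, 14, 20, 24, 17]` → data = [10, 14, 20, 24, 17]
`data.reverse()` → data = [17, 24, 20, 14, 10]
`data[0] = data[0] + data[-1]` → data = [27, 24, 20, 14, 10]
`out = data[0]` → out = 27
So out = 27

Answer: 27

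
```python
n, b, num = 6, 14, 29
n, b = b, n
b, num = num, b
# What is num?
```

Trace:
`n, b, num = 6, 14, 29` → n = 6; b = 14; num = 29
`n, b = b, n` → n = 14; b = 6
`b, num = num, b` → b = 29; num = 6
So num = 6

Answer: 6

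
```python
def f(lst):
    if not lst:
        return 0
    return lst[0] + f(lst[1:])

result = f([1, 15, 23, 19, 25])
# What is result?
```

1 + 15 + 23 + 19 + 25 + 0 = 83

Answer: 83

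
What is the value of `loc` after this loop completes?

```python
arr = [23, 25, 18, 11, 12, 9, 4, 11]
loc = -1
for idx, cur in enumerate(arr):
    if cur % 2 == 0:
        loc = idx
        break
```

First even number index in [23, 25, 18, 11, 12, 9, 4, 11]
`loc` takes the values: -1 → 2

Answer: 2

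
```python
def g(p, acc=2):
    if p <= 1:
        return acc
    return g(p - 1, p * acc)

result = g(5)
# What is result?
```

Accumulator trace (n, acc): (5, 2) -> (4, 10) -> (3, 40) -> (2, 120) -> (1, 240) -> return 240

Answer: 240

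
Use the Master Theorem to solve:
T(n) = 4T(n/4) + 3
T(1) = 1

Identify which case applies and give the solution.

a=4, b=4, f(n)=3. log_4(4) = 1. Since c=0 < 1, Case 1 applies: T(n) = Θ(n^log_b(a)) = O(n).

Answer: O(n) - Case 1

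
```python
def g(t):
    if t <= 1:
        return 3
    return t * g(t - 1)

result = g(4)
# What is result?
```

g(4) = 4 * 3 * 2 * 3 = 72

Answer: 72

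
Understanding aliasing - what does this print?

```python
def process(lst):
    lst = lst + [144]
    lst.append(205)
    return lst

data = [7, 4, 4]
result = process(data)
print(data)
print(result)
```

Key concept: rebinding parameter vs mutation.
Step by step:
`data = [7, 4, 4]` → data = [7, 4, 4]
`result = process(data)` → result = [7, 4, 4, 144, 205]
`print(data)` → prints [7, 4, 4]
`print(result)` → prints [7, 4, 4, 144, 205]

Answer:
[7, 4, 4]
[7, 4, 4, 144, 205]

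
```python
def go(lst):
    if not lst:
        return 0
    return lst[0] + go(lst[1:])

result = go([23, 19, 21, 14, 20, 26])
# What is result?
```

23 + 19 + 21 + 14 + 20 + 26 + 0 = 123

Answer: 123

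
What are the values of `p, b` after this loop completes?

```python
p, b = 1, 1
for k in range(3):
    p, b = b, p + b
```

Fibonacci: after 3 iterations
`p, b` takes the values: (1, 1) → (1, 2) → (2, 3) → (3, 5)

Answer: 3, 5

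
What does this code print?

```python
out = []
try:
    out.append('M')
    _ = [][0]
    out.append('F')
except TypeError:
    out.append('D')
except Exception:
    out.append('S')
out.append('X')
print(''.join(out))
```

Execution trace: 'M' (try body) → 'S' (except Exception) → 'X' (after the try/except). Output: MSX

Answer: MSX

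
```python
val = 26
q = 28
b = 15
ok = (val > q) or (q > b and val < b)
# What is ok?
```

Trace:
`val = 26` → val = 26
`q = 28` → q = 28
`b = 15` → b = 15
`ok = (val > q) or (q > b and val < b)` → ok = False
So ok = False

Answer: False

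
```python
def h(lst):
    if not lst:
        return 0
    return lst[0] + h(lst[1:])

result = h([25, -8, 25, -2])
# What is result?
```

25 + (-8) + 25 + (-2) + 0 = 40

Answer: 40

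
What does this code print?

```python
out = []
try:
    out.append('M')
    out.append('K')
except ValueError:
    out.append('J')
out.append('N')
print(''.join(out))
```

Execution trace: 'M' (try body) → 'K' (try body, no exception) → 'N' (after the try/except). Output: MKN

Answer: MKN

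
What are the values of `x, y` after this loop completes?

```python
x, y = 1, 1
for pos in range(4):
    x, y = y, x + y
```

Fibonacci: after 4 iterations
`x, y` takes the values: (1, 1) → (1, 2) → (2, 3) → (3, 5) → (5, 8)

Answer: 5, 8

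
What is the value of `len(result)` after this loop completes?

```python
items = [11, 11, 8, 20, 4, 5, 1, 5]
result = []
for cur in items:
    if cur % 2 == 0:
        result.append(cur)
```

Count even numbers in [11, 11, 8, 20, 4, 5, 1, 5]
`result` takes the values: [] → [8] → [8, 20] → [8, 20, 4]
So `len(result)` = 3

Answer: 3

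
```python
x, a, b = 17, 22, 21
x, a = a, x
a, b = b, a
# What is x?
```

Trace:
`x, a, b = 17, 22, 21` → x = 17; a = 22; b = 21
`x, a = a, x` → x = 22; a = 17
`a, b = b, a` → a = 21; b = 17
So x = 22

Answer: 22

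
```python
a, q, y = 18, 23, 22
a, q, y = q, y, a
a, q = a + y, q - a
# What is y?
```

Trace:
`a, q, y = 18, 23, 22` → a = 18; q = 23; y = 22
`a, q, y = q, y, a` → a = 23; q = 22; y = 18
`a, q = a + y, q - a` → a = 41; q = -1
So y = 18

Answer: 18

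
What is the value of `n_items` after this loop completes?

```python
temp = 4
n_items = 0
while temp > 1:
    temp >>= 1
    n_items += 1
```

Count right shifts until 1
`n_items` takes the values: 0 → 1 → 2

Answer: 2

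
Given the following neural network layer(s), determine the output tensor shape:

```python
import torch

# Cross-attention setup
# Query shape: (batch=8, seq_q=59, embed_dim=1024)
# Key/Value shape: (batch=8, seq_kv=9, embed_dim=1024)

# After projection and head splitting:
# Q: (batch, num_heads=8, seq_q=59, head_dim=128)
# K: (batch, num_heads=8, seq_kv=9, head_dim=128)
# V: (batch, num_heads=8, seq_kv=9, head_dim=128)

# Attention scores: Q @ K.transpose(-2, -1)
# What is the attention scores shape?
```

Input: (8, 59, 1024) -> Output: (8, 8, 59, 9)

Answer: (8, 8, 59, 9)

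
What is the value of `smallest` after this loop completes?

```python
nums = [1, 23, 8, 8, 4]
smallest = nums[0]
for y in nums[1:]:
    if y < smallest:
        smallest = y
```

Minimum of [1, 23, 8, 8, 4]
`smallest` takes the values: 1

Answer: 1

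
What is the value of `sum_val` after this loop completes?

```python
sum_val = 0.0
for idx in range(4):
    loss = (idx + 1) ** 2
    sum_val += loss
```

Sum of squared losses 1² + 2² + ... + 4²
`sum_val` takes the values: 0.0 → 1.0 → 5.0 → 14.0 → 30.0

Answer: 30.0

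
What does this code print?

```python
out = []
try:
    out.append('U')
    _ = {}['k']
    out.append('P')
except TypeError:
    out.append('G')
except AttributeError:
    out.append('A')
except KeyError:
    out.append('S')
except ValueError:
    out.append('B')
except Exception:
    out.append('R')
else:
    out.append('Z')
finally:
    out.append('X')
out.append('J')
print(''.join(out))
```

Execution trace: 'U' (try body) → 'S' (except KeyError) → 'X' (finally) → 'J' (after the try/except). Output: USXJ

Answer: USXJ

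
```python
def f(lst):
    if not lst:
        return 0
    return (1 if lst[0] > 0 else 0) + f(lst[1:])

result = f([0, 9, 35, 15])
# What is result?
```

Count of positive elements in [0, 9, 35, 15] = 3

Answer: 3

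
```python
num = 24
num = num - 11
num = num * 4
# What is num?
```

Trace:
`num = 24` → num = 24
`num = num - 11` → num = 13
`num = num * 4` → num = 52
So num = 52

Answer: 52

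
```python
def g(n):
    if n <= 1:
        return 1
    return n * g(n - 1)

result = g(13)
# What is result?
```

g(13) = 13 * 12 * 11 * 10 * 9 * 8 * 7 * 6 * 5 * 4 * 3 * 2 * 1 = 6227020800

Answer: 6227020800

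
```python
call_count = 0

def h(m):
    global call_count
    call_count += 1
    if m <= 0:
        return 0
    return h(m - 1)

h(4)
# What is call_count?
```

Linear recursion stepping by 1: 5 calls from m=4 down to ≤0.

Answer: 5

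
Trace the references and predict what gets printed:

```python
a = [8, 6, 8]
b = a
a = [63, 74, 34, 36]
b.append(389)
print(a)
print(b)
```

Key concept: rebinding vs mutation: a is rebound to a new list, b still points at the original.
Step by step:
`a = [8, 6, 8]` → a = [8, 6, 8]
`b = a` → b = [8, 6, 8] (same object as a)
`a = [63, 74, 34, 36]` → a = [63, 74, 34, 36]
`b.append(389)` → b = [8, 6, 8, 389]
`print(a)` → prints [63, 74, 34, 36]
`print(b)` → prints [8, 6, 8, 389]

Answer:
[63, 74, 34, 36]
[8, 6, 8, 389]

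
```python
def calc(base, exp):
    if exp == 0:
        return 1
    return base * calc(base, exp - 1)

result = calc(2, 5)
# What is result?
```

calc(2, 5) = 2 * 2 * 2 * 2 * 2 = 32

Answer: 32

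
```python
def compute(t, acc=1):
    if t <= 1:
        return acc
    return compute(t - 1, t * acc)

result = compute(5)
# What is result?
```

Accumulator trace (n, acc): (5, 1) -> (4, 5) -> (3, 20) -> (2, 60) -> (1, 120) -> return 120

Answer: 120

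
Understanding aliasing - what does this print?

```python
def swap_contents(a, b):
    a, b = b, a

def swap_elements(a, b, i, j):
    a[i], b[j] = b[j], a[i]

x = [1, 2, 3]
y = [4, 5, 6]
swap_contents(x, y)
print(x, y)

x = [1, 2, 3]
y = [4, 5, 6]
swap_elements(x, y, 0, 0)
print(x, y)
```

Key concept: parameter rebinding vs mutation.
Step by step:
`x = [1, 2, 3]` → x = [1, 2, 3]
`y = [4, 5, 6]` → y = [4, 5, 6]
`swap_contents(x, y)` → no visible change to tracked variables
`print(x, y)` → prints [1, 2, 3] [4, 5, 6]
`x = [1, 2, 3]` → x = [1, 2, 3]
`y = [4, 5, 6]` → y = [4, 5, 6]
`swap_elements(x, y, 0, 0)` → x = [4, 2, 3]; y = [1, 5, 6]
`print(x, y)` → prints [4, 2, 3] [1, 5, 6]

Answer:
[1, 2, 3] [4, 5, 6]
[4, 2, 3] [1, 5, 6]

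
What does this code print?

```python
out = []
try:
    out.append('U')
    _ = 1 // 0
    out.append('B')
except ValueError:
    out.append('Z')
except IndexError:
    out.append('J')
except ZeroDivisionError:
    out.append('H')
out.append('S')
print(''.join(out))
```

Execution trace: 'U' (try body) → 'H' (except ZeroDivisionError) → 'S' (after the try/except). Output: UHS

Answer: UHS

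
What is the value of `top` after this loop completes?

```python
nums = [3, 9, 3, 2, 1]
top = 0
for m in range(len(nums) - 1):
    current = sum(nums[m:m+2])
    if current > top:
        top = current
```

Max sum of 2-element window in [3, 9, 3, 2, 1]
`top` takes the values: 0 → 12

Answer: 12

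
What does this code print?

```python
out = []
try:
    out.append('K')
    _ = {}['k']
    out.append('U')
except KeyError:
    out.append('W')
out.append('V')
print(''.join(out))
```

Execution trace: 'K' (try body) → 'W' (except KeyError) → 'V' (after the try/except). Output: KWV

Answer: KWV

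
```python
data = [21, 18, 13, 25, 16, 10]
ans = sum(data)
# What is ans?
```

Trace:
`data = [21, 18, 13, 25, 16, 10]` → data = [21, 18, 13, 25, 16, 10]
`ans = sum(data)` → ans = 103
So ans = 103

Answer: 103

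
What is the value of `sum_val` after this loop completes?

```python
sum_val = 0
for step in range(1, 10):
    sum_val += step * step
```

Sum of squares 1² to 9² = 285
`sum_val` takes the values: 0 → 1 → 5 → 14 → 30 → 55 → 91 → 140 → 204 → 285

Answer: 285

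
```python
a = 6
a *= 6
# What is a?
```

Trace:
`a = 6` → a = 6
`a *= 6` → a = 36
So a = 36

Answer: 36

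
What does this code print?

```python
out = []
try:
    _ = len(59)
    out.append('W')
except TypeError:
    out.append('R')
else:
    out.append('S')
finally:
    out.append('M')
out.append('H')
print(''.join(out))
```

Execution trace: 'R' (except TypeError) → 'M' (finally) → 'H' (after the try/except). Output: RMH

Answer: RMH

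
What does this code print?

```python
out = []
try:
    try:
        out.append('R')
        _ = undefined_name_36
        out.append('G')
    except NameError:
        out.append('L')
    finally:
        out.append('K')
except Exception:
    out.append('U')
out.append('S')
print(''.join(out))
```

Execution trace: 'R' (inner try body) → 'L' (inner except NameError) → 'K' (inner finally) → 'S' (after the try/except). Output: RLKS

Answer: RLKS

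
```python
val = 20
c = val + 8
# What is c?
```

Trace:
`val = 20` → val = 20
`c = val + 8` → c = 28
So c = 28

Answer: 28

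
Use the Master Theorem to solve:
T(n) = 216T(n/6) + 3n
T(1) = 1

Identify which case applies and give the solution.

a=216, b=6, f(n)=3n. log_6(216) = 3. Since c=1 < 3, Case 1 applies: T(n) = Θ(n^log_b(a)) = O(n^3).

Answer: O(n^3) - Case 1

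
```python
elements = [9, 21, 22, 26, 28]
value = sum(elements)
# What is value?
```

Trace:
`elements = [9, 21, 22, 26, 28]` → elements = [9, 21, 22, 26, 28]
`value = sum(elements)` → value = 106
So value = 106

Answer: 106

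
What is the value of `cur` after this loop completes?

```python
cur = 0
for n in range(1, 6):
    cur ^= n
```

XOR of 1 to 5
`cur` takes the values: 0 → 1 → 3 → 0 → 4 → 1

Answer: 1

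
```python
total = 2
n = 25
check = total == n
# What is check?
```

Trace:
`total = 2` → total = 2
`n = 25` → n = 25
`check = total == n` → check = False
So check = False

Answer: False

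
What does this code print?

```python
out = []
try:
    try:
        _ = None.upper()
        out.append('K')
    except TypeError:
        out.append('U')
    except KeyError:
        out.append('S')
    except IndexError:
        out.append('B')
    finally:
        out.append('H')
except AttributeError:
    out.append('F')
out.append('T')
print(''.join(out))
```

Execution trace: 'H' (finally) → 'F' (outer except AttributeError) → 'T' (after the try/except). Output: HFT

Answer: HFT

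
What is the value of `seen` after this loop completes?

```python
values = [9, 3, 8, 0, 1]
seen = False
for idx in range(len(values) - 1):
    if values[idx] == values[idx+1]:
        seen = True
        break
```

Check consecutive duplicates in [9, 3, 8, 0, 1]
`seen` takes the values: False

Answer: False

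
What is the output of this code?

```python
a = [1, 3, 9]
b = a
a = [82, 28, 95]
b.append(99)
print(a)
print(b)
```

Key concept: rebinding vs mutation: a is rebound to a new list, b still points at the original.
Step by step:
`a = [1, 3, 9]` → a = [1, 3, 9]
`b = a` → b = [1, 3, 9] (same object as a)
`a = [82, 28, 95]` → a = [82, 28, 95]
`b.append(99)` → b = [1, 3, 9, 99]
`print(a)` → prints [82, 28, 95]
`print(b)` → prints [1, 3, 9, 99]

Answer:
[82, 28, 95]
[1, 3, 9, 99]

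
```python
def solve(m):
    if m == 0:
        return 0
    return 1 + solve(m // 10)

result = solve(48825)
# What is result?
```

Count of digits of 48825: 5

Answer: 5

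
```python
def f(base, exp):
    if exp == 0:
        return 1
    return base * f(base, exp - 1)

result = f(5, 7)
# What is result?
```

f(5, 7) = 5 * 5 * 5 * 5 * 5 * 5 * 5 = 78125

Answer: 78125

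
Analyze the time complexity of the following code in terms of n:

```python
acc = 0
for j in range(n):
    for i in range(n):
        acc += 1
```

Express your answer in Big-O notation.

Each loop level contributes: n × n. Multiplying the contributions gives O(n^2).

Answer: O(n^2)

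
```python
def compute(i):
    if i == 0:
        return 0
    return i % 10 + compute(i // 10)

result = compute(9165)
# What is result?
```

Sum of digits of 9165: 5 + 6 + 1 + 9 = 21

Answer: 21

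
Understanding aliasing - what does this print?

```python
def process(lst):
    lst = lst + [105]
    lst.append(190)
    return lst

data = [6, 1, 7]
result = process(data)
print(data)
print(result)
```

Key concept: rebinding parameter vs mutation.
Step by step:
`data = [6, 1, 7]` → data = [6, 1, 7]
`result = process(data)` → result = [6, 1, 7, 105, 190]
`print(data)` → prints [6, 1, 7]
`print(result)` → prints [6, 1, 7, 105, 190]

Answer:
[6, 1, 7]
[6, 1, 7, 105, 190]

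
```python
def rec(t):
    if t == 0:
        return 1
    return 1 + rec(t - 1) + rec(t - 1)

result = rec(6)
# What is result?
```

rec(t) = 1 + 2·rec(t-1), rec(0)=1. Closed form: (1+1)·2^6 - 1 = 127.

Answer: 127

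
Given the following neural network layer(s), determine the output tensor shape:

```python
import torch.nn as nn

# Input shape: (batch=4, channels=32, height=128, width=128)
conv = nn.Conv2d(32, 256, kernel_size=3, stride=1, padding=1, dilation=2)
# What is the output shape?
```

Input: (4, 32, 128, 128) -> Output: (4, 256, 126, 126)

Answer: (4, 256, 126, 126)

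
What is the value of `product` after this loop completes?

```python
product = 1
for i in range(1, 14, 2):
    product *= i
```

Product of 1, 3, 5, ... up to 13
`product` takes the values: 1 → 3 → 15 → 105 → 945 → 10395 → 135135

Answer: 135135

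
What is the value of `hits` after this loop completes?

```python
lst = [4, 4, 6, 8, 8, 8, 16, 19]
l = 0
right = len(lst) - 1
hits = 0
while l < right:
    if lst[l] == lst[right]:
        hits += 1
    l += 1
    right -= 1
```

Count matching pairs from ends
`hits` takes the values: 0 → 1

Answer: 1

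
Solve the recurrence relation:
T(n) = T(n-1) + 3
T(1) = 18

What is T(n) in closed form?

Unrolling: T(n) = T(1) + 3·(n-1) = 18 + 3(n-1) = 3n + 15.

Answer: T(n) = 3n + 15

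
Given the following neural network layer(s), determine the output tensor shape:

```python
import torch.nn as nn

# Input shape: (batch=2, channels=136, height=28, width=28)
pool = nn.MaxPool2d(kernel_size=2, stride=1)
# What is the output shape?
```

Input: (2, 136, 28, 28) -> Output: (2, 136, 27, 27)

Answer: (2, 136, 27, 27)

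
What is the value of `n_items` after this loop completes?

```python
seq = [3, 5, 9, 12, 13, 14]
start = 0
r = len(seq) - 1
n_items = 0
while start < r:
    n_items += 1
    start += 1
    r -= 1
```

Iterations until pointers meet (list length 6)
`n_items` takes the values: 0 → 1 → 2 → 3

Answer: 3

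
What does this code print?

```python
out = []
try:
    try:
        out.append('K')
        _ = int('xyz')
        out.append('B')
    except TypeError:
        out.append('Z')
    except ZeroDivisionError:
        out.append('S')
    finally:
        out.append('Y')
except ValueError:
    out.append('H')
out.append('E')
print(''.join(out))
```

Execution trace: 'K' (try body) → 'Y' (finally) → 'H' (outer except ValueError) → 'E' (after the try/except). Output: KYHE

Answer: KYHE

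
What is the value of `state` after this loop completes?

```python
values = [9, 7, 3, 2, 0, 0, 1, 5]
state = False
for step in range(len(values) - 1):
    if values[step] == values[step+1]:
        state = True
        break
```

Check consecutive duplicates in [9, 7, 3, 2, 0, 0, 1, 5]
`state` takes the values: False → True

Answer: True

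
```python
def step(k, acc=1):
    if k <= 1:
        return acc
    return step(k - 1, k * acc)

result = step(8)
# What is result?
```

Accumulator trace (n, acc): (8, 1) -> (7, 8) -> (6, 56) -> (5, 336) -> (4, 1680) -> (3, 6720) -> (2, 20160) -> (1, 40320) -> return 40320

Answer: 40320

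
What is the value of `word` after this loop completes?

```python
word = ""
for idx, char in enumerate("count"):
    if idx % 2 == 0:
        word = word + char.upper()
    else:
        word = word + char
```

Uppercase even positions in 'count'
`word` takes the values: "" → "C" → "Co" → "CoU" → "CoUn" → "CoUnT"

Answer: "CoUnT"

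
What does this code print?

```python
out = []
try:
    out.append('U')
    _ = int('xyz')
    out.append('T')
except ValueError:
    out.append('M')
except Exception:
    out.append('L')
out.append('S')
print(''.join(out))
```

Execution trace: 'U' (try body) → 'M' (except ValueError) → 'S' (after the try/except). Output: UMS

Answer: UMS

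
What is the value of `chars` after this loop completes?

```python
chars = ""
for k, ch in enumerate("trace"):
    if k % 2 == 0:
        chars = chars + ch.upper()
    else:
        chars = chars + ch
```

Uppercase even positions in 'trace'
`chars` takes the values: "" → "T" → "Tr" → "TrA" → "TrAc" → "TrAcE"

Answer: "TrAcE"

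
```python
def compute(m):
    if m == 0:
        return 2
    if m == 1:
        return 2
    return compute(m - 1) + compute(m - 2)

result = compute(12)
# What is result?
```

Build up from base cases: compute(0)=2, compute(1)=2, compute(2)=4, compute(3)=6, compute(4)=10, compute(5)=16, compute(6)=26, ..., compute(12)=466

Answer: 466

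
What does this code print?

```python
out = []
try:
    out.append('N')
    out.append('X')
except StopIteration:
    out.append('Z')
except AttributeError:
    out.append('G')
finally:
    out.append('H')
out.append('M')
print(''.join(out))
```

Execution trace: 'N' (try body) → 'X' (try body, no exception) → 'H' (finally) → 'M' (after the try/except). Output: NXHM

Answer: NXHM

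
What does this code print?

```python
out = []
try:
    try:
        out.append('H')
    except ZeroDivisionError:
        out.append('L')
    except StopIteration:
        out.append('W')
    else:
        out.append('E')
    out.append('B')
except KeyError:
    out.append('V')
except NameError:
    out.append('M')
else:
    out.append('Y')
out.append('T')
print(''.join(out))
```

Execution trace: 'H' (inner try body, no exception) → 'E' (inner else) → 'B' (try body, no exception) → 'Y' (else) → 'T' (after the try/except). Output: HEBYT

Answer: HEBYT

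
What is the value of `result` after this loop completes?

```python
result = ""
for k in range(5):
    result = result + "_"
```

Repeat '_' 5 times
`result` takes the values: "" → "_" → "__" → "___" → "____" → "_____"

Answer: "_____"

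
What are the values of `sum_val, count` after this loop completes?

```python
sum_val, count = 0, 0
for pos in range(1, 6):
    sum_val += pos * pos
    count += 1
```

Sum of squares and count
`sum_val, count` takes the values: (0, 0) → (1, 0) → (1, 1) → (5, 1) → (5, 2) → (14, 2) → (14, 3) → (30, 3) → (30, 4) → (55, 4) → (55, 5)

Answer: 55, 5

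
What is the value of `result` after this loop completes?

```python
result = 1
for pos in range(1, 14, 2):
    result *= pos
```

Product of 1, 3, 5, ... up to 13
`result` takes the values: 1 → 3 → 15 → 105 → 945 → 10395 → 135135

Answer: 135135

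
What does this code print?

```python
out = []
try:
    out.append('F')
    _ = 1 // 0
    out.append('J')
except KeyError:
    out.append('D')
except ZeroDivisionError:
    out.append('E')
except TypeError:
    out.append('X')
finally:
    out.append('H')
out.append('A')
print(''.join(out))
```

Execution trace: 'F' (try body) → 'E' (except ZeroDivisionError) → 'H' (finally) → 'A' (after the try/except). Output: FEHA

Answer: FEHA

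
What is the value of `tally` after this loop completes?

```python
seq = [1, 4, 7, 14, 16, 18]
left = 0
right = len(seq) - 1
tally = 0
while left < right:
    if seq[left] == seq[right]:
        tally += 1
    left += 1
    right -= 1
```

Count matching pairs from ends
`tally` takes the values: 0

Answer: 0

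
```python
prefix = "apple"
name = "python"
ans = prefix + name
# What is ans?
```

Trace:
`prefix = "apple"` → prefix = 'apple'
`name = "python"` → name = 'python'
`ans = prefix + name` → ans = 'applepython'
So ans = 'applepython'

Answer: 'applepython'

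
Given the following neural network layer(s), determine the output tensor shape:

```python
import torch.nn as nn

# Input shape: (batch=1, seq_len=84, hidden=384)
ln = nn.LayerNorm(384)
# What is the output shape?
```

Input: (1, 84, 384) -> Output: (1, 84, 384)

Answer: (1, 84, 384)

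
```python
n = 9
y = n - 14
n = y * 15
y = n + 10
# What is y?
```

Trace:
`n = 9` → n = 9
`y = n - 14` → y = -5
`n = y * 15` → n = -75
`y = n + 10` → y = -65
So y = -65

Answer: -65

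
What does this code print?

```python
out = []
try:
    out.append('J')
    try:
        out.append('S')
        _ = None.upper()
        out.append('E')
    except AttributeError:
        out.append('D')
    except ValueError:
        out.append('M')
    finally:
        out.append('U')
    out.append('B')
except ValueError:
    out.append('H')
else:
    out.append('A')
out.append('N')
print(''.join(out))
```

Execution trace: 'J' (try body) → 'S' (inner try body) → 'D' (inner except AttributeError) → 'U' (inner finally) → 'B' (try body, no exception) → 'A' (else) → 'N' (after the try/except). Output: JSDUBAN

Answer: JSDUBAN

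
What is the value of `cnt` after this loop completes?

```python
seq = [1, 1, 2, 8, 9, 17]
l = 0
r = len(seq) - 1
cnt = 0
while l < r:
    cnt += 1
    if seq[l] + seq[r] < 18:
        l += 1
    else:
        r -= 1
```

Steps to find pair summing to 18
`cnt` takes the values: 0 → 1 → 2 → 3 → 4 → 5

Answer: 5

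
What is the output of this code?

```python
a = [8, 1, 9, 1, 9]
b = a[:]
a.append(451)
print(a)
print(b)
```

Key concept: slice [:] creates copy.
Step by step:
`a = [8, 1, 9, 1, 9]` → a = [8, 1, 9, 1, 9]
`b = a[:]` → b = [8, 1, 9, 1, 9]
`a.append(451)` → a = [8, 1, 9, 1, 9, 451]
`print(a)` → prints [8, 1, 9, 1, 9, 451]
`print(b)` → prints [8, 1, 9, 1, 9]

Answer:
[8, 1, 9, 1, 9, 451]
[8, 1, 9, 1, 9]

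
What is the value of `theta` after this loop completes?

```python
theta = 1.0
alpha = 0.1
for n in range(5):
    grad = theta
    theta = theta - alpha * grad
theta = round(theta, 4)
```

Gradient descent: w = 1.0 * (1 - 0.1)^5
`theta` takes the values: 1.0 → 0.9 → 0.81 → 0.729 → 0.6561 → 0.59049 → 0.5905

Answer: 0.5905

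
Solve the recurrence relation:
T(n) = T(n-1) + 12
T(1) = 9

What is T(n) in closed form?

Unrolling: T(n) = T(1) + 12·(n-1) = 9 + 12(n-1) = 12n - 3.

Answer: T(n) = 12n - 3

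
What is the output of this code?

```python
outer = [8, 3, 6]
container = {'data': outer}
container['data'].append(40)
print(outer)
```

Key concept: dict holds reference to list.
Step by step:
`outer = [8, 3, 6]` → outer = [8, 3, 6]
`container = {'data': outer}` → container = {'data': [8, 3, 6]}
`container['data'].append(40)` → outer = [8, 3, 6, 40]; container = {'data': [8, 3, 6, 40]}
`print(outer)` → prints [8, 3, 6, 40]

Answer: [8, 3, 6, 40]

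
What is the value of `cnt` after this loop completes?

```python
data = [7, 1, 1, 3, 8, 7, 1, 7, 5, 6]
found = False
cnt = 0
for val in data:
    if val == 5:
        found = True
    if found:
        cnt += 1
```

Count elements after first 5 in [7, 1, 1, 3, 8, 7, 1, 7, 5, 6]
`cnt` takes the values: 0 → 1 → 2

Answer: 2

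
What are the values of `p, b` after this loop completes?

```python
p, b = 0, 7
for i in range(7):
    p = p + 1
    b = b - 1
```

p goes 0→7, b goes 7→0
`p, b` takes the values: (0, 7) → (1, 7) → (1, 6) → (2, 6) → (2, 5) → (3, 5) → (3, 4) → (4, 4) → (4, 3) → (5, 3) → (5, 2) → (6, 2) → (6, 1) → (7, 1) → (7, 0)

Answer: 7, 0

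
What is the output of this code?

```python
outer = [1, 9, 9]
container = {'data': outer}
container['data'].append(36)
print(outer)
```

Key concept: dict holds reference to list.
Step by step:
`outer = [1, 9, 9]` → outer = [1, 9, 9]
`container = {'data': outer}` → container = {'data': [1, 9, 9]}
`container['data'].append(36)` → outer = [1, 9, 9, 36]; container = {'data': [1, 9, 9, 36]}
`print(outer)` → prints [1, 9, 9, 36]

Answer: [1, 9, 9, 36]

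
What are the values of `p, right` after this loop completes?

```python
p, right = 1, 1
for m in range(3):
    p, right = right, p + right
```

Fibonacci: after 3 iterations
`p, right` takes the values: (1, 1) → (1, 2) → (2, 3) → (3, 5)

Answer: 3, 5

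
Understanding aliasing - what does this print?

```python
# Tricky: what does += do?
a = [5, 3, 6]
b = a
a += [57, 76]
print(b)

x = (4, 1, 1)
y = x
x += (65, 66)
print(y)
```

Key concept: += behavior differs for mutable vs immutable.
Step by step:
`a = [5, 3, 6]` → a = [5, 3, 6]
`b = a` → b = [5, 3, 6] (same object as a)
`a += [57, 76]` → a = [5, 3, 6, 57, 76] (same object as b); b = [5, 3, 6, 57, 76] (same object as a)
`print(b)` → prints [5, 3, 6, 57, 76]
`x = (4, 1, 1)` → x = (4, 1, 1)
`y = x` → y = (4, 1, 1)
`x += (65, 66)` → x = (4, 1, 1, 65, 66)
`print(y)` → prints (4, 1, 1)

Answer:
[5, 3, 6, 57, 76]
(4, 1, 1)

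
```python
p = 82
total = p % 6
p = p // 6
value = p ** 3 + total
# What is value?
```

Trace:
`p = 82` → p = 82
`total = p % 6` → total = 4
`p = p // 6` → p = 13
`value = p ** 3 + total` → value = 2201
So value = 2201

Answer: 2201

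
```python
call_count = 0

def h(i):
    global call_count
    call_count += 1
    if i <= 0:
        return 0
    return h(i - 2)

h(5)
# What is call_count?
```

Linear recursion stepping by 2: 4 calls from i=5 down to ≤0.

Answer: 4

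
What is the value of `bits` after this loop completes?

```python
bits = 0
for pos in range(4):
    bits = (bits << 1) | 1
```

Build 4 consecutive 1-bits: 0b1111
`bits` takes the values: 0 → 1 → 3 → 7 → 15

Answer: 15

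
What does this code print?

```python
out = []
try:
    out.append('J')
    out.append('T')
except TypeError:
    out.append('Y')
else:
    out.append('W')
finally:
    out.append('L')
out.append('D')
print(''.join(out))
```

Execution trace: 'J' (try body) → 'T' (try body, no exception) → 'W' (else) → 'L' (finally) → 'D' (after the try/except). Output: JTWLD

Answer: JTWLD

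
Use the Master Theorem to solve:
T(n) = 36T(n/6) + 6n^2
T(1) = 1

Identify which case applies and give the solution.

a=36, b=6, f(n)=6n^2. log_6(36) = 2. Since c=2 = 2, Case 2 applies: T(n) = Θ(n^log_b(a) · log n) = O(n^2 log n).

Answer: O(n^2 log n) - Case 2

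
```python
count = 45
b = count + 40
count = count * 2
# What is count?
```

Trace:
`count = 45` → count = 45
`b = count + 40` → b = 85
`count = count * 2` → count = 90
So count = 90

Answer: 90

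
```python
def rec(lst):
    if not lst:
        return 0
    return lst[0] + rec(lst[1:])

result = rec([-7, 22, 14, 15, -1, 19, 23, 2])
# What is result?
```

(-7) + 22 + 14 + 15 + (-1) + 19 + 23 + 2 + 0 = 87

Answer: 87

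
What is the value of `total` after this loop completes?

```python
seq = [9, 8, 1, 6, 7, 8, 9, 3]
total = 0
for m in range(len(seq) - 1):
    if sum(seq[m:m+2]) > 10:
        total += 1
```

Count windows with sum > 10
`total` takes the values: 0 → 1 → 2 → 3 → 4 → 5

Answer: 5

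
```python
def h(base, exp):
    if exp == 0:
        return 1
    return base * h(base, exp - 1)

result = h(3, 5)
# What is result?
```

h(3, 5) = 3 * 3 * 3 * 3 * 3 = 243

Answer: 243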